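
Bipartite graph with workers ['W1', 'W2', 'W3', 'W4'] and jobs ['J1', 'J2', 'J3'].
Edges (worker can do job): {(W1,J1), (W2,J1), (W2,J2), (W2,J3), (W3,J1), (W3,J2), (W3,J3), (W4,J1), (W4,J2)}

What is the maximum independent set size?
Maximum independent set = 4

By König's theorem:
- Min vertex cover = Max matching = 3
- Max independent set = Total vertices - Min vertex cover
- Max independent set = 7 - 3 = 4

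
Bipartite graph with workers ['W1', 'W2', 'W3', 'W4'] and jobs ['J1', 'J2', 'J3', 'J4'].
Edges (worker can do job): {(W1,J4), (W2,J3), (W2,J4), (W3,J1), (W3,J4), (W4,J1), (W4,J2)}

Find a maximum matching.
Matching: {(W1,J4), (W2,J3), (W3,J1), (W4,J2)}

Maximum matching (size 4):
  W1 → J4
  W2 → J3
  W3 → J1
  W4 → J2

Each worker is assigned to at most one job, and each job to at most one worker.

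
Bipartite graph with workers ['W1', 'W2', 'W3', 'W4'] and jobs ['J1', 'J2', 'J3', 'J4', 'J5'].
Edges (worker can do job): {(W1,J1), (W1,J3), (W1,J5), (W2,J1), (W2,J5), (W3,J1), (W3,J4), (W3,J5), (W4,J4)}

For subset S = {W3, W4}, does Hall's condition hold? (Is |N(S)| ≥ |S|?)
Yes: |N(S)| = 3, |S| = 2

Subset S = {W3, W4}
Neighbors N(S) = {J1, J4, J5}

|N(S)| = 3, |S| = 2
Hall's condition: |N(S)| ≥ |S| is satisfied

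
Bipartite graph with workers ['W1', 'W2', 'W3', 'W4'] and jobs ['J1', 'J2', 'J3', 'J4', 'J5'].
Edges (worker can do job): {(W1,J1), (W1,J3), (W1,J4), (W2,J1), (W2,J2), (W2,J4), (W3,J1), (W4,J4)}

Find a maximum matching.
Matching: {(W1,J3), (W2,J2), (W3,J1), (W4,J4)}

Maximum matching (size 4):
  W1 → J3
  W2 → J2
  W3 → J1
  W4 → J4

Each worker is assigned to at most one job, and each job to at most one worker.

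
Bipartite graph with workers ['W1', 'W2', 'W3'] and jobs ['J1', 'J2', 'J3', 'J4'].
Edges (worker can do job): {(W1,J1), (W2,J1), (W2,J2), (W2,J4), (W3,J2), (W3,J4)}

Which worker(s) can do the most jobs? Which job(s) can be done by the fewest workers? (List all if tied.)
Most versatile: W2 (3 jobs); Least covered: J3 (0 workers)

Worker degrees (jobs they can do): W1:1, W2:3, W3:2
Job degrees (workers who can do it): J1:2, J2:2, J3:0, J4:2

Maximum worker degree is 3, achieved by: W2
Minimum job degree is 0, achieved by: J3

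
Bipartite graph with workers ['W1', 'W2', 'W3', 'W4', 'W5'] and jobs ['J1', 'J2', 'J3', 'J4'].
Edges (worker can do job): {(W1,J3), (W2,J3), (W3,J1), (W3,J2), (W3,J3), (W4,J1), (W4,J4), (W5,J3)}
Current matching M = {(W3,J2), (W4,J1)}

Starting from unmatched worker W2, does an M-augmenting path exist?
Yes: W2 → J3

An M-augmenting path alternates non-matching / matching edges, starting and ending at unmatched vertices.
Path: W2 → J3
(J3 is unmatched in M, so the path is augmenting.)
Flipping edges along this path would increase |M| from 2 to 3.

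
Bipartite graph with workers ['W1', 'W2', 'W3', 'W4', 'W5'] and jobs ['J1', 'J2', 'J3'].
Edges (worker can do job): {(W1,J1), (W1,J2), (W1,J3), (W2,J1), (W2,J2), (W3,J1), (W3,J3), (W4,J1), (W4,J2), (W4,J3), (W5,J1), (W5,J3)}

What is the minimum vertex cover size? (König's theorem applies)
Minimum vertex cover size = 3

By König's theorem: in bipartite graphs,
min vertex cover = max matching = 3

Maximum matching has size 3, so minimum vertex cover also has size 3.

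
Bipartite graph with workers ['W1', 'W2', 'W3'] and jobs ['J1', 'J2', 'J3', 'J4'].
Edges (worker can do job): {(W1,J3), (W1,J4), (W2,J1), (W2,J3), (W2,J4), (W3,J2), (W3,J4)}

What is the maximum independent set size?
Maximum independent set = 4

By König's theorem:
- Min vertex cover = Max matching = 3
- Max independent set = Total vertices - Min vertex cover
- Max independent set = 7 - 3 = 4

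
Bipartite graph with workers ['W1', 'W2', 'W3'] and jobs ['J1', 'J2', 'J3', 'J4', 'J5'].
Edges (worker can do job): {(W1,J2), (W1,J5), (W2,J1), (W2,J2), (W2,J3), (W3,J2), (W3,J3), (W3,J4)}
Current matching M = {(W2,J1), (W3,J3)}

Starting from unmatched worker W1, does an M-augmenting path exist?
Yes: W1 → J2

An M-augmenting path alternates non-matching / matching edges, starting and ending at unmatched vertices.
Path: W1 → J2
(J2 is unmatched in M, so the path is augmenting.)
Flipping edges along this path would increase |M| from 2 to 3.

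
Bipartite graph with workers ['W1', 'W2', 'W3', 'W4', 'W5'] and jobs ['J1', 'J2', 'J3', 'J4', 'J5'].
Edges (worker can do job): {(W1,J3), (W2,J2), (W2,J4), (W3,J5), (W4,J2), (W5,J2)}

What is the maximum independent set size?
Maximum independent set = 6

By König's theorem:
- Min vertex cover = Max matching = 4
- Max independent set = Total vertices - Min vertex cover
- Max independent set = 10 - 4 = 6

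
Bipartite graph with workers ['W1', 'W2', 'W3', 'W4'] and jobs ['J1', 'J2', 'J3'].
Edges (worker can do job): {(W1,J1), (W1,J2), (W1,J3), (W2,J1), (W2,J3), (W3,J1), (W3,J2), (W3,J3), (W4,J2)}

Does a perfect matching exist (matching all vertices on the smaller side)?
Yes, perfect matching exists (size 3)

Perfect matching: {(W1,J1), (W3,J3), (W4,J2)}
All 3 vertices on the smaller side are matched.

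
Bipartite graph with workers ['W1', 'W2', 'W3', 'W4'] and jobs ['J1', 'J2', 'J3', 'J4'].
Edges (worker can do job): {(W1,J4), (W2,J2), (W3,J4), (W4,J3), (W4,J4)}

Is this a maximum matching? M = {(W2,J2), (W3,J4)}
No, size 2 is not maximum

Proposed matching has size 2.
Maximum matching size for this graph: 3.

This is NOT maximum - can be improved to size 3.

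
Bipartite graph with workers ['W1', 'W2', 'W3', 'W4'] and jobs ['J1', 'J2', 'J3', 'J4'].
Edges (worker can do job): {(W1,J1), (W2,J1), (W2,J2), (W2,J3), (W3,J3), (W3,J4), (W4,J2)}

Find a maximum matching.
Matching: {(W1,J1), (W2,J3), (W3,J4), (W4,J2)}

Maximum matching (size 4):
  W1 → J1
  W2 → J3
  W3 → J4
  W4 → J2

Each worker is assigned to at most one job, and each job to at most one worker.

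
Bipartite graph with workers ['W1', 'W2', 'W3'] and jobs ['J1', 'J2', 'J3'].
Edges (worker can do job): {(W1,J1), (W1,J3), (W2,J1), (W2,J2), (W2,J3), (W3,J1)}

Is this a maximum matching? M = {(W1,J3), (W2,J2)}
No, size 2 is not maximum

Proposed matching has size 2.
Maximum matching size for this graph: 3.

This is NOT maximum - can be improved to size 3.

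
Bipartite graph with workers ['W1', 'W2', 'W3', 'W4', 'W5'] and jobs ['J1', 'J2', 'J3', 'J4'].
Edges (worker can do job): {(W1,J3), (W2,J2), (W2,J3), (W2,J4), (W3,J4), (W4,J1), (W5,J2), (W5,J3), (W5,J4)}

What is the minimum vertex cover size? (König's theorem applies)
Minimum vertex cover size = 4

By König's theorem: in bipartite graphs,
min vertex cover = max matching = 4

Maximum matching has size 4, so minimum vertex cover also has size 4.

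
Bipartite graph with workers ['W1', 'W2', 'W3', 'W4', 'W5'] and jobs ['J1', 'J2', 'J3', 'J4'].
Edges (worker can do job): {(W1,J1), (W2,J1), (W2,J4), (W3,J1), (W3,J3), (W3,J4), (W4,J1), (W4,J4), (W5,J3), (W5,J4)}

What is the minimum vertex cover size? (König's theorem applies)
Minimum vertex cover size = 3

By König's theorem: in bipartite graphs,
min vertex cover = max matching = 3

Maximum matching has size 3, so minimum vertex cover also has size 3.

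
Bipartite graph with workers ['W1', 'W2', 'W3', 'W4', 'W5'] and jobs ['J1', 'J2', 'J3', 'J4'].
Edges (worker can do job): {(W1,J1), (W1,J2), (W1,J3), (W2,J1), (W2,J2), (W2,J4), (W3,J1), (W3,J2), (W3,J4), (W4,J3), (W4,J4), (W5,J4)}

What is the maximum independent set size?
Maximum independent set = 5

By König's theorem:
- Min vertex cover = Max matching = 4
- Max independent set = Total vertices - Min vertex cover
- Max independent set = 9 - 4 = 5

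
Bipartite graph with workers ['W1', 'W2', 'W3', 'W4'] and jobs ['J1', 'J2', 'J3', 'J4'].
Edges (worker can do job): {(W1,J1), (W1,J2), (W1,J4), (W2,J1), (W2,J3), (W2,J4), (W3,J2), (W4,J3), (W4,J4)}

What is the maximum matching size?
Maximum matching size = 4

Maximum matching: {(W1,J1), (W2,J4), (W3,J2), (W4,J3)}
Size: 4

This assigns 4 workers to 4 distinct jobs.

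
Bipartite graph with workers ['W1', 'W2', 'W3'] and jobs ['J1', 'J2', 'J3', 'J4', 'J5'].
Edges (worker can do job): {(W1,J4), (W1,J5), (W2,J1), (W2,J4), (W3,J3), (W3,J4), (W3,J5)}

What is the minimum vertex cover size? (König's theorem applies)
Minimum vertex cover size = 3

By König's theorem: in bipartite graphs,
min vertex cover = max matching = 3

Maximum matching has size 3, so minimum vertex cover also has size 3.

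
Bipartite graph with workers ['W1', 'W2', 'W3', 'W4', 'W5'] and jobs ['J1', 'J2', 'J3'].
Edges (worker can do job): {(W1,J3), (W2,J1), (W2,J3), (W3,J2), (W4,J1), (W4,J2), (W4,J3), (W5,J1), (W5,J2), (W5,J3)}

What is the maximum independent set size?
Maximum independent set = 5

By König's theorem:
- Min vertex cover = Max matching = 3
- Max independent set = Total vertices - Min vertex cover
- Max independent set = 8 - 3 = 5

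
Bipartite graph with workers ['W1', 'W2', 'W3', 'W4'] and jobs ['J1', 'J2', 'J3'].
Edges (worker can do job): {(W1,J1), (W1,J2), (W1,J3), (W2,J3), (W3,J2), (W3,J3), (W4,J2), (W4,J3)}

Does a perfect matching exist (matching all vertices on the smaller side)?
Yes, perfect matching exists (size 3)

Perfect matching: {(W1,J1), (W3,J2), (W4,J3)}
All 3 vertices on the smaller side are matched.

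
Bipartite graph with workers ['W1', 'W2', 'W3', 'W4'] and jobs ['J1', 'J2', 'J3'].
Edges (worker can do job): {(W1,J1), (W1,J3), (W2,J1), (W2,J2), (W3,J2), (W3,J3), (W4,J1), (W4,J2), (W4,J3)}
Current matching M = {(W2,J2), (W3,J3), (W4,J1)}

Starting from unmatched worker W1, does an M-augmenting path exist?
No augmenting path from W1

Alternating search from W1 reaches jobs: {J1, J2, J3}.
Every reachable job is already matched in M, and following those matched edges back to workers exposes no further unvisited jobs.
No M-augmenting path from W1 exists.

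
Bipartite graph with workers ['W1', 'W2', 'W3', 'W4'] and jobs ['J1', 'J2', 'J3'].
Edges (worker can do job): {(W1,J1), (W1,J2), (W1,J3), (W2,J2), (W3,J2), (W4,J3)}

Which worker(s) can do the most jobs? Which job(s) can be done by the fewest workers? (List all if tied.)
Most versatile: W1 (3 jobs); Least covered: J1 (1 workers)

Worker degrees (jobs they can do): W1:3, W2:1, W3:1, W4:1
Job degrees (workers who can do it): J1:1, J2:3, J3:2

Maximum worker degree is 3, achieved by: W1
Minimum job degree is 1, achieved by: J1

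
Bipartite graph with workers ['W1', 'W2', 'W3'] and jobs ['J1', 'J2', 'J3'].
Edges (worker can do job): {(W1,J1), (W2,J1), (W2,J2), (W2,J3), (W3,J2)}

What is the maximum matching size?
Maximum matching size = 3

Maximum matching: {(W1,J1), (W2,J3), (W3,J2)}
Size: 3

This assigns 3 workers to 3 distinct jobs.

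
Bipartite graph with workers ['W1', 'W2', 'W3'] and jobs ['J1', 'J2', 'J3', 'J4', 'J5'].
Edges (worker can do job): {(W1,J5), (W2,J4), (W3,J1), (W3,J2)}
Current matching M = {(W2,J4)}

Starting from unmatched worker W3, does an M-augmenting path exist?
Yes: W3 → J2

An M-augmenting path alternates non-matching / matching edges, starting and ending at unmatched vertices.
Path: W3 → J2
(J2 is unmatched in M, so the path is augmenting.)
Flipping edges along this path would increase |M| from 1 to 2.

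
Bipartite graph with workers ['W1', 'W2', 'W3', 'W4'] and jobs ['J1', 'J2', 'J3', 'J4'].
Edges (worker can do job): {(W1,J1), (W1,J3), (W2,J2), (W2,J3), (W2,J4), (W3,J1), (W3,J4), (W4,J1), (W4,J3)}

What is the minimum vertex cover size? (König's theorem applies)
Minimum vertex cover size = 4

By König's theorem: in bipartite graphs,
min vertex cover = max matching = 4

Maximum matching has size 4, so minimum vertex cover also has size 4.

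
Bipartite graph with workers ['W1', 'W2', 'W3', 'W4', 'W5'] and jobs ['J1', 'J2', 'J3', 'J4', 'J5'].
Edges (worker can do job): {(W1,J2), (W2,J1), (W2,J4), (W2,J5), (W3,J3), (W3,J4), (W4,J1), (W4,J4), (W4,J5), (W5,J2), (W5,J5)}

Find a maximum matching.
Matching: {(W1,J2), (W2,J1), (W3,J3), (W4,J4), (W5,J5)}

Maximum matching (size 5):
  W1 → J2
  W2 → J1
  W3 → J3
  W4 → J4
  W5 → J5

Each worker is assigned to at most one job, and each job to at most one worker.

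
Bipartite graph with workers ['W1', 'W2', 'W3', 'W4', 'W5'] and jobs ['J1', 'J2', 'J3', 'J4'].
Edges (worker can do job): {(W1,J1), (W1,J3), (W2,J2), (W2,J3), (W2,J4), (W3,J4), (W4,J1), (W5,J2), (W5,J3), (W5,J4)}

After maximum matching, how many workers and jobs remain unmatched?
Unmatched: 1 workers, 0 jobs

Maximum matching size: 4
Workers: 5 total, 4 matched, 1 unmatched
Jobs: 4 total, 4 matched, 0 unmatched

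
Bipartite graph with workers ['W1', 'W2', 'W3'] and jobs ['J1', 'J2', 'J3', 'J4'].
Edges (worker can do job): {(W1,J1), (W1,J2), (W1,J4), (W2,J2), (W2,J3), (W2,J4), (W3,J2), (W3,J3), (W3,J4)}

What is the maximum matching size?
Maximum matching size = 3

Maximum matching: {(W1,J1), (W2,J2), (W3,J4)}
Size: 3

This assigns 3 workers to 3 distinct jobs.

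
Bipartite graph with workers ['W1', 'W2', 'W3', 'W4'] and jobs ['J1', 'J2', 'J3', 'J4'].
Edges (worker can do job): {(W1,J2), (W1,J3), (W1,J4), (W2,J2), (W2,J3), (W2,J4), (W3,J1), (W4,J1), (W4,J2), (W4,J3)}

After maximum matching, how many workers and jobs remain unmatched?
Unmatched: 0 workers, 0 jobs

Maximum matching size: 4
Workers: 4 total, 4 matched, 0 unmatched
Jobs: 4 total, 4 matched, 0 unmatched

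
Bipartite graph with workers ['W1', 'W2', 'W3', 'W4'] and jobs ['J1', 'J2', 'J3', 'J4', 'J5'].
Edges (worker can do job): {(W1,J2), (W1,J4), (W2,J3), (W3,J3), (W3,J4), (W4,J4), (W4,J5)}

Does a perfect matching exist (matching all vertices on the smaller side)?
Yes, perfect matching exists (size 4)

Perfect matching: {(W1,J2), (W2,J3), (W3,J4), (W4,J5)}
All 4 vertices on the smaller side are matched.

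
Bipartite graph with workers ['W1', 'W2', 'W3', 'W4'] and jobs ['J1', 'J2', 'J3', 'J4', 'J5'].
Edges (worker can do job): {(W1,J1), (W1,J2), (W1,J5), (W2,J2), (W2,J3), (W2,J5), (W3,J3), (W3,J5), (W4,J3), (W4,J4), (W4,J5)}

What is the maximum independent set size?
Maximum independent set = 5

By König's theorem:
- Min vertex cover = Max matching = 4
- Max independent set = Total vertices - Min vertex cover
- Max independent set = 9 - 4 = 5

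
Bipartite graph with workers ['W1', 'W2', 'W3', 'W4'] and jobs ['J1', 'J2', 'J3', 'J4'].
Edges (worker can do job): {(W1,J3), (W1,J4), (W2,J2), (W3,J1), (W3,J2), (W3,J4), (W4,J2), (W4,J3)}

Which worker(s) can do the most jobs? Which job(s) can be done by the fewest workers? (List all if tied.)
Most versatile: W3 (3 jobs); Least covered: J1 (1 workers)

Worker degrees (jobs they can do): W1:2, W2:1, W3:3, W4:2
Job degrees (workers who can do it): J1:1, J2:3, J3:2, J4:2

Maximum worker degree is 3, achieved by: W3
Minimum job degree is 1, achieved by: J1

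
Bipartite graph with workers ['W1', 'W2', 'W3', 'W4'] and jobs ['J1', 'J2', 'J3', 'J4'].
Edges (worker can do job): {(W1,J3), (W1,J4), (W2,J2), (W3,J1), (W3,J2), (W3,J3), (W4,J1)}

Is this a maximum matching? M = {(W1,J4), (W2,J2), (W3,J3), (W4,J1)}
Yes, size 4 is maximum

Proposed matching has size 4.
Maximum matching size for this graph: 4.

This is a maximum matching.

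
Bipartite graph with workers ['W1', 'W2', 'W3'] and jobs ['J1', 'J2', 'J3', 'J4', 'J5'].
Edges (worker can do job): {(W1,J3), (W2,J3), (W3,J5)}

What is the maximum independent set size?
Maximum independent set = 6

By König's theorem:
- Min vertex cover = Max matching = 2
- Max independent set = Total vertices - Min vertex cover
- Max independent set = 8 - 2 = 6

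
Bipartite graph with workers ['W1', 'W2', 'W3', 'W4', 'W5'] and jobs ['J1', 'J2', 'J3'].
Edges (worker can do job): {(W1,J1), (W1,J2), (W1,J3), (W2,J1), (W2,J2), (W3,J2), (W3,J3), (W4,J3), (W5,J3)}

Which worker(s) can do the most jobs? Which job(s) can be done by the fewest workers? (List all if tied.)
Most versatile: W1 (3 jobs); Least covered: J1 (2 workers)

Worker degrees (jobs they can do): W1:3, W2:2, W3:2, W4:1, W5:1
Job degrees (workers who can do it): J1:2, J2:3, J3:4

Maximum worker degree is 3, achieved by: W1
Minimum job degree is 2, achieved by: J1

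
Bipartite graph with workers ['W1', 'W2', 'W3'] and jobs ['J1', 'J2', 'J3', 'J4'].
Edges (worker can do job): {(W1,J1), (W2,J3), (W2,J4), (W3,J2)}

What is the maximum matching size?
Maximum matching size = 3

Maximum matching: {(W1,J1), (W2,J3), (W3,J2)}
Size: 3

This assigns 3 workers to 3 distinct jobs.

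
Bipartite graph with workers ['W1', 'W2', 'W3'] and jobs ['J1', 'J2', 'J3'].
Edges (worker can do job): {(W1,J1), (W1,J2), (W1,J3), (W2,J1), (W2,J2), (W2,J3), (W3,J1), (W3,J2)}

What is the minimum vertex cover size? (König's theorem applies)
Minimum vertex cover size = 3

By König's theorem: in bipartite graphs,
min vertex cover = max matching = 3

Maximum matching has size 3, so minimum vertex cover also has size 3.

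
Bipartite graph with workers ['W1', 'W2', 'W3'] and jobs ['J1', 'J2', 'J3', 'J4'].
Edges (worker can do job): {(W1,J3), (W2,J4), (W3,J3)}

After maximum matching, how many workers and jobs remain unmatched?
Unmatched: 1 workers, 2 jobs

Maximum matching size: 2
Workers: 3 total, 2 matched, 1 unmatched
Jobs: 4 total, 2 matched, 2 unmatched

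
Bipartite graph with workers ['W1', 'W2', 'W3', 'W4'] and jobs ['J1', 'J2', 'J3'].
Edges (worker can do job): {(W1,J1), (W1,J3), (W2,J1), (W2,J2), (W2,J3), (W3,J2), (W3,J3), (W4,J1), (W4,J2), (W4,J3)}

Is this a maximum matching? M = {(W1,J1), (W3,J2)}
No, size 2 is not maximum

Proposed matching has size 2.
Maximum matching size for this graph: 3.

This is NOT maximum - can be improved to size 3.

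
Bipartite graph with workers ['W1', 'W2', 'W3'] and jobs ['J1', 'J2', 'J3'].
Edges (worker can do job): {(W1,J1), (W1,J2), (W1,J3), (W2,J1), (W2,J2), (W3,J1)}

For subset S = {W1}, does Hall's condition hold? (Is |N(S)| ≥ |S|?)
Yes: |N(S)| = 3, |S| = 1

Subset S = {W1}
Neighbors N(S) = {J1, J2, J3}

|N(S)| = 3, |S| = 1
Hall's condition: |N(S)| ≥ |S| is satisfied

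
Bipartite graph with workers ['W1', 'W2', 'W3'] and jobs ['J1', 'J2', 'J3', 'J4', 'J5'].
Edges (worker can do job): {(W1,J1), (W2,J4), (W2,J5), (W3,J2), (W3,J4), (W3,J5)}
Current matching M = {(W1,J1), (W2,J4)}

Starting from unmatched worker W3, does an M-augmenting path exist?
Yes: W3 → J5

An M-augmenting path alternates non-matching / matching edges, starting and ending at unmatched vertices.
Path: W3 → J5
(J5 is unmatched in M, so the path is augmenting.)
Flipping edges along this path would increase |M| from 2 to 3.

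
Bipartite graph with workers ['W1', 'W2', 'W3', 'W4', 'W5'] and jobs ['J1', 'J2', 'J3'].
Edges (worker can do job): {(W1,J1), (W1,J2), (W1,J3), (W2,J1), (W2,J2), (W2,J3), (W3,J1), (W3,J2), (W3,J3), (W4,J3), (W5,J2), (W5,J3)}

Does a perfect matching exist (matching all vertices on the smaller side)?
Yes, perfect matching exists (size 3)

Perfect matching: {(W1,J2), (W3,J1), (W5,J3)}
All 3 vertices on the smaller side are matched.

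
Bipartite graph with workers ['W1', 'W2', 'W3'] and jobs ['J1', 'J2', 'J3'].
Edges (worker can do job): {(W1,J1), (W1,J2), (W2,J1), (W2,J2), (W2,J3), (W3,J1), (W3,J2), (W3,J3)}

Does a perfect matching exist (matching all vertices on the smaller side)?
Yes, perfect matching exists (size 3)

Perfect matching: {(W1,J1), (W2,J3), (W3,J2)}
All 3 vertices on the smaller side are matched.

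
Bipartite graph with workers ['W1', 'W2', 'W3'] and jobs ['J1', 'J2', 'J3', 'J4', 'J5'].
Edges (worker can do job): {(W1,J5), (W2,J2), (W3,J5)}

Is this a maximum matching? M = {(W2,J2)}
No, size 1 is not maximum

Proposed matching has size 1.
Maximum matching size for this graph: 2.

This is NOT maximum - can be improved to size 2.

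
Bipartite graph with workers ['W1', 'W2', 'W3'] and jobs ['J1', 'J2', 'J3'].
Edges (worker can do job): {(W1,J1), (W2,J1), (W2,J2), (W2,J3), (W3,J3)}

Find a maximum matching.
Matching: {(W1,J1), (W2,J2), (W3,J3)}

Maximum matching (size 3):
  W1 → J1
  W2 → J2
  W3 → J3

Each worker is assigned to at most one job, and each job to at most one worker.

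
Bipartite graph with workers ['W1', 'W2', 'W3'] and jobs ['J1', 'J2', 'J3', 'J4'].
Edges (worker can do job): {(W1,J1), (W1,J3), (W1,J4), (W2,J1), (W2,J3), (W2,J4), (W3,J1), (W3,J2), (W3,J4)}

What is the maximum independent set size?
Maximum independent set = 4

By König's theorem:
- Min vertex cover = Max matching = 3
- Max independent set = Total vertices - Min vertex cover
- Max independent set = 7 - 3 = 4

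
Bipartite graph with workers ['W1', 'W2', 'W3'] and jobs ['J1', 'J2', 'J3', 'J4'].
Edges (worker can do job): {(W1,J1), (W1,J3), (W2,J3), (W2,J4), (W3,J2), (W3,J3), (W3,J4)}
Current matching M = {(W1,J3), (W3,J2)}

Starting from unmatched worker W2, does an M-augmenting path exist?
Yes: W2 → J3 → W1 → J1

An M-augmenting path alternates non-matching / matching edges, starting and ending at unmatched vertices.
Path: W2 → J3 → W1 → J1
(J1 is unmatched in M, so the path is augmenting.)
Flipping edges along this path would increase |M| from 2 to 3.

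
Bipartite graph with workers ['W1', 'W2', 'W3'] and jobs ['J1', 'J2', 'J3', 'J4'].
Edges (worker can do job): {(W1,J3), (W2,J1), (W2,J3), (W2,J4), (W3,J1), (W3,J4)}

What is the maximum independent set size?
Maximum independent set = 4

By König's theorem:
- Min vertex cover = Max matching = 3
- Max independent set = Total vertices - Min vertex cover
- Max independent set = 7 - 3 = 4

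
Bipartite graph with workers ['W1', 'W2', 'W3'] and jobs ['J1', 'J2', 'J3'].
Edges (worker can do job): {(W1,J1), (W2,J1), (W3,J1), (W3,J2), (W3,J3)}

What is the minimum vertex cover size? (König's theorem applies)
Minimum vertex cover size = 2

By König's theorem: in bipartite graphs,
min vertex cover = max matching = 2

Maximum matching has size 2, so minimum vertex cover also has size 2.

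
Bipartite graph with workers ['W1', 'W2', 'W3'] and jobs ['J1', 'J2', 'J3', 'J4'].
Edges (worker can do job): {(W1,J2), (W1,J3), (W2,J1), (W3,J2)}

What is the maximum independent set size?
Maximum independent set = 4

By König's theorem:
- Min vertex cover = Max matching = 3
- Max independent set = Total vertices - Min vertex cover
- Max independent set = 7 - 3 = 4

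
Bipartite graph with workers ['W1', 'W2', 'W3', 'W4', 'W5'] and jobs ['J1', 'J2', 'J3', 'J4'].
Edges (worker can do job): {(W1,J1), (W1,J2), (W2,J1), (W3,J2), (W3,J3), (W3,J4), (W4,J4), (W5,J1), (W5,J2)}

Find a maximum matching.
Matching: {(W1,J1), (W3,J3), (W4,J4), (W5,J2)}

Maximum matching (size 4):
  W1 → J1
  W3 → J3
  W4 → J4
  W5 → J2

Each worker is assigned to at most one job, and each job to at most one worker.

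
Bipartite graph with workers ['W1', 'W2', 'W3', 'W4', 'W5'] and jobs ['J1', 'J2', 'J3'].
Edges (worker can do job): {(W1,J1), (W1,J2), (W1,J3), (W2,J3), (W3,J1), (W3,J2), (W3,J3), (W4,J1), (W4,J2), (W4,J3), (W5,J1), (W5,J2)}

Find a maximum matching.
Matching: {(W3,J2), (W4,J3), (W5,J1)}

Maximum matching (size 3):
  W3 → J2
  W4 → J3
  W5 → J1

Each worker is assigned to at most one job, and each job to at most one worker.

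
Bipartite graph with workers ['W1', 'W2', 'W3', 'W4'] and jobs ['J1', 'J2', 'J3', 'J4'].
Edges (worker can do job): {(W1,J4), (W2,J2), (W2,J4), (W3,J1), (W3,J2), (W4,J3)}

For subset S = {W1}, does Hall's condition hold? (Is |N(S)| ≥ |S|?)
Yes: |N(S)| = 1, |S| = 1

Subset S = {W1}
Neighbors N(S) = {J4}

|N(S)| = 1, |S| = 1
Hall's condition: |N(S)| ≥ |S| is satisfied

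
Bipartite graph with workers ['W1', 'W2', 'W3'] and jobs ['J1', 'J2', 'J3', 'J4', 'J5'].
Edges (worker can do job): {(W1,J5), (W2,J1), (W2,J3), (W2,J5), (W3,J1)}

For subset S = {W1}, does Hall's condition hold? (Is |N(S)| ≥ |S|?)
Yes: |N(S)| = 1, |S| = 1

Subset S = {W1}
Neighbors N(S) = {J5}

|N(S)| = 1, |S| = 1
Hall's condition: |N(S)| ≥ |S| is satisfied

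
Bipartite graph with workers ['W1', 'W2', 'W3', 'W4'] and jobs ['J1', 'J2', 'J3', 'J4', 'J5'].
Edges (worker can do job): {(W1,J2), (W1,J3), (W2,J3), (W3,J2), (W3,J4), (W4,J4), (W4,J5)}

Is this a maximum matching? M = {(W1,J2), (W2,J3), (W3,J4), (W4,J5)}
Yes, size 4 is maximum

Proposed matching has size 4.
Maximum matching size for this graph: 4.

This is a maximum matching.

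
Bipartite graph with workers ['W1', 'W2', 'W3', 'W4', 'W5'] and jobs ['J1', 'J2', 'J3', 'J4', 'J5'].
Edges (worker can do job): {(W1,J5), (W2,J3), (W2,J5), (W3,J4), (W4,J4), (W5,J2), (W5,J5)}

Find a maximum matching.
Matching: {(W1,J5), (W2,J3), (W3,J4), (W5,J2)}

Maximum matching (size 4):
  W1 → J5
  W2 → J3
  W3 → J4
  W5 → J2

Each worker is assigned to at most one job, and each job to at most one worker.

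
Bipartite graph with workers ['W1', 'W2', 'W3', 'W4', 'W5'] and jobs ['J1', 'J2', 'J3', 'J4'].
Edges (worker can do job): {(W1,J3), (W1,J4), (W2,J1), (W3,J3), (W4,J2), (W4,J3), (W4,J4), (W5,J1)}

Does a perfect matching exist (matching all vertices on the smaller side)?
Yes, perfect matching exists (size 4)

Perfect matching: {(W1,J4), (W3,J3), (W4,J2), (W5,J1)}
All 4 vertices on the smaller side are matched.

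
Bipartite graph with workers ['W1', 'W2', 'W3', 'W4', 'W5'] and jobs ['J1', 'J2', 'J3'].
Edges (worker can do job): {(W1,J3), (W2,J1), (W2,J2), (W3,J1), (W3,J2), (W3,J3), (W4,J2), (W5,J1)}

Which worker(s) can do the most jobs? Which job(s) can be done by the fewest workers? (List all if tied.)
Most versatile: W3 (3 jobs); Least covered: J3 (2 workers)

Worker degrees (jobs they can do): W1:1, W2:2, W3:3, W4:1, W5:1
Job degrees (workers who can do it): J1:3, J2:3, J3:2

Maximum worker degree is 3, achieved by: W3
Minimum job degree is 2, achieved by: J3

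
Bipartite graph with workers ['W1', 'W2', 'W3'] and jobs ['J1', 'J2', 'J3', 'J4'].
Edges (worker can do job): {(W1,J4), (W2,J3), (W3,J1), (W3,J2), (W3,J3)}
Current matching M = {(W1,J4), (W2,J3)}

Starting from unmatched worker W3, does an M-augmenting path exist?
Yes: W3 → J1

An M-augmenting path alternates non-matching / matching edges, starting and ending at unmatched vertices.
Path: W3 → J1
(J1 is unmatched in M, so the path is augmenting.)
Flipping edges along this path would increase |M| from 2 to 3.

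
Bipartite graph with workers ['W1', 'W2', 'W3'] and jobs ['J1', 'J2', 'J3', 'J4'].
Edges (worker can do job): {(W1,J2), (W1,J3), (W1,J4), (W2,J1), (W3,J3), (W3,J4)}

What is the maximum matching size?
Maximum matching size = 3

Maximum matching: {(W1,J2), (W2,J1), (W3,J4)}
Size: 3

This assigns 3 workers to 3 distinct jobs.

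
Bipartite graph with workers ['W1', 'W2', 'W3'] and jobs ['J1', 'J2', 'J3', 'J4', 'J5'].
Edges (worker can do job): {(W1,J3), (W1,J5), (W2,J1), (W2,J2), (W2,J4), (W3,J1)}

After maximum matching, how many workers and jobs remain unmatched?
Unmatched: 0 workers, 2 jobs

Maximum matching size: 3
Workers: 3 total, 3 matched, 0 unmatched
Jobs: 5 total, 3 matched, 2 unmatched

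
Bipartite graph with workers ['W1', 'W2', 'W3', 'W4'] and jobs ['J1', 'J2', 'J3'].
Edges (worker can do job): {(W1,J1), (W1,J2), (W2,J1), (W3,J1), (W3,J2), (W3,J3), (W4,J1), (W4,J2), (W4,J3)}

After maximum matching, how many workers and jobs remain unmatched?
Unmatched: 1 workers, 0 jobs

Maximum matching size: 3
Workers: 4 total, 3 matched, 1 unmatched
Jobs: 3 total, 3 matched, 0 unmatched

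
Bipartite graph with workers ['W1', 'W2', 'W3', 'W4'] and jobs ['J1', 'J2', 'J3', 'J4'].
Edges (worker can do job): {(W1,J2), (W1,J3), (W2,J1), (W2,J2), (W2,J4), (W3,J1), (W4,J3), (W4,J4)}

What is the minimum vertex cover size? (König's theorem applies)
Minimum vertex cover size = 4

By König's theorem: in bipartite graphs,
min vertex cover = max matching = 4

Maximum matching has size 4, so minimum vertex cover also has size 4.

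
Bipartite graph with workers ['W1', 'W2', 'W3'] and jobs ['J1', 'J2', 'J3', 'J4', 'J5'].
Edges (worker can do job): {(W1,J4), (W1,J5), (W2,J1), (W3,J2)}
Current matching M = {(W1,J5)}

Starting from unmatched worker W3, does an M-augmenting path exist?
Yes: W3 → J2

An M-augmenting path alternates non-matching / matching edges, starting and ending at unmatched vertices.
Path: W3 → J2
(J2 is unmatched in M, so the path is augmenting.)
Flipping edges along this path would increase |M| from 1 to 2.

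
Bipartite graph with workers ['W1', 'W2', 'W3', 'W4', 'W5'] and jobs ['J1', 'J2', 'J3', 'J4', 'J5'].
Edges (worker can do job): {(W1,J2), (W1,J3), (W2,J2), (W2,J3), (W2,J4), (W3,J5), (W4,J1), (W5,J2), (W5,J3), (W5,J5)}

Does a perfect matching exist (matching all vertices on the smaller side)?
Yes, perfect matching exists (size 5)

Perfect matching: {(W1,J3), (W2,J4), (W3,J5), (W4,J1), (W5,J2)}
All 5 vertices on the smaller side are matched.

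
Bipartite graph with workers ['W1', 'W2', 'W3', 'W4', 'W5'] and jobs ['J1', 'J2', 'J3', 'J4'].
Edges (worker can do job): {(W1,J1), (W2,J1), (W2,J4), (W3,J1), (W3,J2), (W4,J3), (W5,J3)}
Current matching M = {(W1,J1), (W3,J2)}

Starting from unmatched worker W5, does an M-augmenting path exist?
Yes: W5 → J3

An M-augmenting path alternates non-matching / matching edges, starting and ending at unmatched vertices.
Path: W5 → J3
(J3 is unmatched in M, so the path is augmenting.)
Flipping edges along this path would increase |M| from 2 to 3.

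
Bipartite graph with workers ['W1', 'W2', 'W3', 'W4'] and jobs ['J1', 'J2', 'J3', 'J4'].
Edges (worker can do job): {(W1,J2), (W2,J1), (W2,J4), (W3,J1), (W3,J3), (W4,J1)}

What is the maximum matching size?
Maximum matching size = 4

Maximum matching: {(W1,J2), (W2,J4), (W3,J3), (W4,J1)}
Size: 4

This assigns 4 workers to 4 distinct jobs.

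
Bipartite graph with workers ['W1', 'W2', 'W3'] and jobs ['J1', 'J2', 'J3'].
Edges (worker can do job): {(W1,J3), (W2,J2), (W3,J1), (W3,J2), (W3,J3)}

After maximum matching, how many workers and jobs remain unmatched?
Unmatched: 0 workers, 0 jobs

Maximum matching size: 3
Workers: 3 total, 3 matched, 0 unmatched
Jobs: 3 total, 3 matched, 0 unmatched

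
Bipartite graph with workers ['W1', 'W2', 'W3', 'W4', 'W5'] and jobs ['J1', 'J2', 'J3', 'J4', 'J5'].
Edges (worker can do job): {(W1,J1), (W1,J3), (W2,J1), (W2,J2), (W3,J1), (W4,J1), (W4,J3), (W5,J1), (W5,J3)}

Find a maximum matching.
Matching: {(W2,J2), (W3,J1), (W5,J3)}

Maximum matching (size 3):
  W2 → J2
  W3 → J1
  W5 → J3

Each worker is assigned to at most one job, and each job to at most one worker.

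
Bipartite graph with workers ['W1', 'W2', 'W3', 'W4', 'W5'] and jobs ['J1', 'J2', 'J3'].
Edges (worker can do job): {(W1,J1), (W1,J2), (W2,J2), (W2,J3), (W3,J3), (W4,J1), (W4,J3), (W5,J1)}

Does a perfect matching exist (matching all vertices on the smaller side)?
Yes, perfect matching exists (size 3)

Perfect matching: {(W1,J2), (W3,J3), (W5,J1)}
All 3 vertices on the smaller side are matched.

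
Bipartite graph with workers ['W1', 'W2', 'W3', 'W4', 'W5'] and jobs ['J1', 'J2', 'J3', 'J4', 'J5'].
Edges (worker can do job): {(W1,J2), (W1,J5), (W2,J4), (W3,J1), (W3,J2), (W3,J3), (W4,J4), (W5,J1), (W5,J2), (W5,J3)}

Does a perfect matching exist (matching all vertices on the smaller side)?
No, maximum matching has size 4 < 5

Maximum matching has size 4, need 5 for perfect matching.
Unmatched workers: ['W2']
Unmatched jobs: ['J3']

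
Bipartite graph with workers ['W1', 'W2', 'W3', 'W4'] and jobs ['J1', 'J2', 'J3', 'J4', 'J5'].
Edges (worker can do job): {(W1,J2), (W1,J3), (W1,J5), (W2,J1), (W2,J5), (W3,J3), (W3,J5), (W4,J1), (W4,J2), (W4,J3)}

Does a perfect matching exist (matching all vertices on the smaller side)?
Yes, perfect matching exists (size 4)

Perfect matching: {(W1,J2), (W2,J5), (W3,J3), (W4,J1)}
All 4 vertices on the smaller side are matched.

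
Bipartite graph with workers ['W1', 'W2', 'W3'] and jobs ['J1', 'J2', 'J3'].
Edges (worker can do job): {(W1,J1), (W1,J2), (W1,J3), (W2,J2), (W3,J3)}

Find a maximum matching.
Matching: {(W1,J1), (W2,J2), (W3,J3)}

Maximum matching (size 3):
  W1 → J1
  W2 → J2
  W3 → J3

Each worker is assigned to at most one job, and each job to at most one worker.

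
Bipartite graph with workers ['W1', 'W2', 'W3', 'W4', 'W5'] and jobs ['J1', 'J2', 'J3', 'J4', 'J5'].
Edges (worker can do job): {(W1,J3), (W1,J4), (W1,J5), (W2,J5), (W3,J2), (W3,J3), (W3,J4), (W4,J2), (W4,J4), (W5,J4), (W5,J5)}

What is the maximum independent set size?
Maximum independent set = 6

By König's theorem:
- Min vertex cover = Max matching = 4
- Max independent set = Total vertices - Min vertex cover
- Max independent set = 10 - 4 = 6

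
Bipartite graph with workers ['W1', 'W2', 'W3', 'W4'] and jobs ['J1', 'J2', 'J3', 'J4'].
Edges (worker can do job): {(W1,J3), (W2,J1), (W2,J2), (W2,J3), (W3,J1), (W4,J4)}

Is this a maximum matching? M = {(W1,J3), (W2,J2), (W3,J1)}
No, size 3 is not maximum

Proposed matching has size 3.
Maximum matching size for this graph: 4.

This is NOT maximum - can be improved to size 4.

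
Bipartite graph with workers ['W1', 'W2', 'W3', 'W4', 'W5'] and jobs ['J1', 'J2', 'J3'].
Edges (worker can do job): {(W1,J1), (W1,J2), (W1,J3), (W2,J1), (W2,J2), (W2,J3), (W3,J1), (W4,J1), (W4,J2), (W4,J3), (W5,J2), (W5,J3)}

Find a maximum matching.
Matching: {(W3,J1), (W4,J3), (W5,J2)}

Maximum matching (size 3):
  W3 → J1
  W4 → J3
  W5 → J2

Each worker is assigned to at most one job, and each job to at most one worker.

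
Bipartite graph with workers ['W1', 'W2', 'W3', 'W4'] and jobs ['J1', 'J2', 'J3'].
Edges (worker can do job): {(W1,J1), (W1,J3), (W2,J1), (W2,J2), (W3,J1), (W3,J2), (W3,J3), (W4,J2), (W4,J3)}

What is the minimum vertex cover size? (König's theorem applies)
Minimum vertex cover size = 3

By König's theorem: in bipartite graphs,
min vertex cover = max matching = 3

Maximum matching has size 3, so minimum vertex cover also has size 3.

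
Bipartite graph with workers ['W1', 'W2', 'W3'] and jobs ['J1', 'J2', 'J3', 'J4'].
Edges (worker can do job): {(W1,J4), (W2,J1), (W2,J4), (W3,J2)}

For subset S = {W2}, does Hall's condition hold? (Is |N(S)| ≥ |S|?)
Yes: |N(S)| = 2, |S| = 1

Subset S = {W2}
Neighbors N(S) = {J1, J4}

|N(S)| = 2, |S| = 1
Hall's condition: |N(S)| ≥ |S| is satisfied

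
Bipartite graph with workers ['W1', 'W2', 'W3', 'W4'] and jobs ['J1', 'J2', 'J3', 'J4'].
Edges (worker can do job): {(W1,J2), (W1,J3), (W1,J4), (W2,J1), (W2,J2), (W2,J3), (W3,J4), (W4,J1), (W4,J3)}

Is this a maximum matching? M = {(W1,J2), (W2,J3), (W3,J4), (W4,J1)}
Yes, size 4 is maximum

Proposed matching has size 4.
Maximum matching size for this graph: 4.

This is a maximum matching.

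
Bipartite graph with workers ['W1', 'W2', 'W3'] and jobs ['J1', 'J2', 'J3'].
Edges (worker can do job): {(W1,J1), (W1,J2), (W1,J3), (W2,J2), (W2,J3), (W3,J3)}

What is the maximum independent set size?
Maximum independent set = 3

By König's theorem:
- Min vertex cover = Max matching = 3
- Max independent set = Total vertices - Min vertex cover
- Max independent set = 6 - 3 = 3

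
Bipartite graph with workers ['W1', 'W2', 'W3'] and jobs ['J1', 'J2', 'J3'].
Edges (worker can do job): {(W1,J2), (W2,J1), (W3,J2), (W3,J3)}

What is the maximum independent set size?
Maximum independent set = 3

By König's theorem:
- Min vertex cover = Max matching = 3
- Max independent set = Total vertices - Min vertex cover
- Max independent set = 6 - 3 = 3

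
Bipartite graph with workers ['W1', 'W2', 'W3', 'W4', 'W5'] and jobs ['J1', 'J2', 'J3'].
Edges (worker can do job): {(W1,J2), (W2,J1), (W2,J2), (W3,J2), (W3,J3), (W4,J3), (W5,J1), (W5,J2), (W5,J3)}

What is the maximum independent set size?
Maximum independent set = 5

By König's theorem:
- Min vertex cover = Max matching = 3
- Max independent set = Total vertices - Min vertex cover
- Max independent set = 8 - 3 = 5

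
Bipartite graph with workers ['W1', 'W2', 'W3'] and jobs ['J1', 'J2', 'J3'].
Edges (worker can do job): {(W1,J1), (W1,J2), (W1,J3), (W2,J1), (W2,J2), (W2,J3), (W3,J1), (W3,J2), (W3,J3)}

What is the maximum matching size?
Maximum matching size = 3

Maximum matching: {(W1,J3), (W2,J2), (W3,J1)}
Size: 3

This assigns 3 workers to 3 distinct jobs.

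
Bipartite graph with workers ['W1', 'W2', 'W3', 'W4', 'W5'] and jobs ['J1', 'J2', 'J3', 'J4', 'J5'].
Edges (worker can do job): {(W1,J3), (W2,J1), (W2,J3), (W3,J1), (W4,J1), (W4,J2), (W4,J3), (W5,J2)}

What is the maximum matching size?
Maximum matching size = 3

Maximum matching: {(W3,J1), (W4,J3), (W5,J2)}
Size: 3

This assigns 3 workers to 3 distinct jobs.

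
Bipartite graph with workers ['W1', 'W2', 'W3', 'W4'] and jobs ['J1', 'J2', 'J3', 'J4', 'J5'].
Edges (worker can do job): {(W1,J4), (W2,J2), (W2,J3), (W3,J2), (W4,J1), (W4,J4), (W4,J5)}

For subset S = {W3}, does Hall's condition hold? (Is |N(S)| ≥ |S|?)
Yes: |N(S)| = 1, |S| = 1

Subset S = {W3}
Neighbors N(S) = {J2}

|N(S)| = 1, |S| = 1
Hall's condition: |N(S)| ≥ |S| is satisfied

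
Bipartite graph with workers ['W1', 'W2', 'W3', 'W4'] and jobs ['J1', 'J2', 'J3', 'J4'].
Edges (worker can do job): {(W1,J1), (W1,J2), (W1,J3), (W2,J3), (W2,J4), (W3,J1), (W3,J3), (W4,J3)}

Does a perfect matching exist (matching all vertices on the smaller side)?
Yes, perfect matching exists (size 4)

Perfect matching: {(W1,J2), (W2,J4), (W3,J1), (W4,J3)}
All 4 vertices on the smaller side are matched.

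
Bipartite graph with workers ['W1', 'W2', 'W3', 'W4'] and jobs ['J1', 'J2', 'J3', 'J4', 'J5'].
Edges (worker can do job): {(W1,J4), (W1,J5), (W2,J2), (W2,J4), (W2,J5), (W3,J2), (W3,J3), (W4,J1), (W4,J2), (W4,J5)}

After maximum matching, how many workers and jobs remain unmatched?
Unmatched: 0 workers, 1 jobs

Maximum matching size: 4
Workers: 4 total, 4 matched, 0 unmatched
Jobs: 5 total, 4 matched, 1 unmatched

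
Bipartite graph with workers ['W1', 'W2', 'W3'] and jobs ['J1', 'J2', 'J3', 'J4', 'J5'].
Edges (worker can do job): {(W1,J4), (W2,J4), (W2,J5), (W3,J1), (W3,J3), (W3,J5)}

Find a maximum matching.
Matching: {(W1,J4), (W2,J5), (W3,J1)}

Maximum matching (size 3):
  W1 → J4
  W2 → J5
  W3 → J1

Each worker is assigned to at most one job, and each job to at most one worker.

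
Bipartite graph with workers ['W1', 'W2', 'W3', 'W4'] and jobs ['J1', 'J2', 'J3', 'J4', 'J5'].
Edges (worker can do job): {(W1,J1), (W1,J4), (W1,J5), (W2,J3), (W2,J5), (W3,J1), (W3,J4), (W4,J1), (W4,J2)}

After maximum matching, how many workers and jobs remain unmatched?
Unmatched: 0 workers, 1 jobs

Maximum matching size: 4
Workers: 4 total, 4 matched, 0 unmatched
Jobs: 5 total, 4 matched, 1 unmatched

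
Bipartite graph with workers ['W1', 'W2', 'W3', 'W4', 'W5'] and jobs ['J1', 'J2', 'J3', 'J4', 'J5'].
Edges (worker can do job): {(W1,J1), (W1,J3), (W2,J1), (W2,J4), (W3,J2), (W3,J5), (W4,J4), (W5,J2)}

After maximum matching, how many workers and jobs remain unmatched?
Unmatched: 0 workers, 0 jobs

Maximum matching size: 5
Workers: 5 total, 5 matched, 0 unmatched
Jobs: 5 total, 5 matched, 0 unmatched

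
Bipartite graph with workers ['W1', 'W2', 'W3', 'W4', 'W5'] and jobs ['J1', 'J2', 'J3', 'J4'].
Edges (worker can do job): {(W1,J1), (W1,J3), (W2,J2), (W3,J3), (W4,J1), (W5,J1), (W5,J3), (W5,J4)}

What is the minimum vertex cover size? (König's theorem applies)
Minimum vertex cover size = 4

By König's theorem: in bipartite graphs,
min vertex cover = max matching = 4

Maximum matching has size 4, so minimum vertex cover also has size 4.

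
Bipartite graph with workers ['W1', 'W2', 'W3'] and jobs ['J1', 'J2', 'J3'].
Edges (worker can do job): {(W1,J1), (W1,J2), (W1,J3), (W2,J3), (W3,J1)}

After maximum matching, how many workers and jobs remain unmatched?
Unmatched: 0 workers, 0 jobs

Maximum matching size: 3
Workers: 3 total, 3 matched, 0 unmatched
Jobs: 3 total, 3 matched, 0 unmatched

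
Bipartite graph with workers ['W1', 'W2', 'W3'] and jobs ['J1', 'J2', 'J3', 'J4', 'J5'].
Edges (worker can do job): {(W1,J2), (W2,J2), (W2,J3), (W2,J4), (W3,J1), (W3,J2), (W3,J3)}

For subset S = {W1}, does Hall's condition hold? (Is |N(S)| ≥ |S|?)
Yes: |N(S)| = 1, |S| = 1

Subset S = {W1}
Neighbors N(S) = {J2}

|N(S)| = 1, |S| = 1
Hall's condition: |N(S)| ≥ |S| is satisfied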